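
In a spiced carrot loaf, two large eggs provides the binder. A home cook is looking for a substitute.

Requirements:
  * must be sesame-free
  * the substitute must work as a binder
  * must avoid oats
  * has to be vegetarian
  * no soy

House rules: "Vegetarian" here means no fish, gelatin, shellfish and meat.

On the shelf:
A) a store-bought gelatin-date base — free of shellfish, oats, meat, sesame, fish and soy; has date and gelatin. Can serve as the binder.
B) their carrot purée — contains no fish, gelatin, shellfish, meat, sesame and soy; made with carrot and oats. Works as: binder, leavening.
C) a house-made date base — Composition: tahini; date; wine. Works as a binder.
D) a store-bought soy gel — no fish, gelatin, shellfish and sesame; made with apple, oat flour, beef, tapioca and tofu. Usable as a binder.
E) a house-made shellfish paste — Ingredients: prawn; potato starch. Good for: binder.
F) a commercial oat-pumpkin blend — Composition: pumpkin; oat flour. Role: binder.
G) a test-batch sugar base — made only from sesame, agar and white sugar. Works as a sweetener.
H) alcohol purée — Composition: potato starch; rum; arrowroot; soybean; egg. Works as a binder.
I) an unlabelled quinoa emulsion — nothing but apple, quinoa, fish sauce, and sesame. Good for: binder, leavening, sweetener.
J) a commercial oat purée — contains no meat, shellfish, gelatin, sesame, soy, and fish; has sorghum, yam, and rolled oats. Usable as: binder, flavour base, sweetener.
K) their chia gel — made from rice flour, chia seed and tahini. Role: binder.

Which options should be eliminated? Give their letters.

A, B, C, D, E, F, G, H, I, J, K

A: has gelatin, so not vegetarian — reject
B: has oats, so not oat-free — no
C: has tahini, so not sesame-free — reject
D: has beef, so not vegetarian; has oat flour, so not oat-free (and 1 more) — out
E: has prawn, so not vegetarian — out
F: has oat flour, so not oat-free — no
G: not usable as a binder; has sesame, so not sesame-free — reject
H: has soybean, so not soy-free — reject
I: has fish sauce, so not vegetarian; has sesame, so not sesame-free — no
J: has rolled oats, so not oat-free — out
K: has tahini, so not sesame-free — out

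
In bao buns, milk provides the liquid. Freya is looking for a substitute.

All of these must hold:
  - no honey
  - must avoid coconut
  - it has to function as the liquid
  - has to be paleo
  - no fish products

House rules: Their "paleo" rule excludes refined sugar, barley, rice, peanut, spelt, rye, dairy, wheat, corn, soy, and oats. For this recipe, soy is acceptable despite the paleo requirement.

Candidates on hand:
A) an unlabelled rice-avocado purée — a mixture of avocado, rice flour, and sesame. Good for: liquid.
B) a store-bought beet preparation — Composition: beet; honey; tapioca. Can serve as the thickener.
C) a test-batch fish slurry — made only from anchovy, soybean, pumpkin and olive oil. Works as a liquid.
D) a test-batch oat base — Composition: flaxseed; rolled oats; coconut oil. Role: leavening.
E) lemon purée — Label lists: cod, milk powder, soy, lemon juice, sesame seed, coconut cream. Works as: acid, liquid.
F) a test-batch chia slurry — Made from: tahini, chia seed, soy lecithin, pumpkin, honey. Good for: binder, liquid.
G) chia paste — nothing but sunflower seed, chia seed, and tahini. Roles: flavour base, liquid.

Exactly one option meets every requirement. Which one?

A: has rice flour, so not paleo — no
B: not usable as a liquid; has honey, so not honey-free — reject
C: has anchovy, so not fish-free — out
D: not usable as a liquid; has rolled oats, so not paleo (and 1 more) — reject
E: has milk powder, so not paleo; has cod, so not fish-free (and 1 more) — reject
F: has honey, so not honey-free — reject
G: only tahini, sunflower seed and chia seed; none excluded — keep

G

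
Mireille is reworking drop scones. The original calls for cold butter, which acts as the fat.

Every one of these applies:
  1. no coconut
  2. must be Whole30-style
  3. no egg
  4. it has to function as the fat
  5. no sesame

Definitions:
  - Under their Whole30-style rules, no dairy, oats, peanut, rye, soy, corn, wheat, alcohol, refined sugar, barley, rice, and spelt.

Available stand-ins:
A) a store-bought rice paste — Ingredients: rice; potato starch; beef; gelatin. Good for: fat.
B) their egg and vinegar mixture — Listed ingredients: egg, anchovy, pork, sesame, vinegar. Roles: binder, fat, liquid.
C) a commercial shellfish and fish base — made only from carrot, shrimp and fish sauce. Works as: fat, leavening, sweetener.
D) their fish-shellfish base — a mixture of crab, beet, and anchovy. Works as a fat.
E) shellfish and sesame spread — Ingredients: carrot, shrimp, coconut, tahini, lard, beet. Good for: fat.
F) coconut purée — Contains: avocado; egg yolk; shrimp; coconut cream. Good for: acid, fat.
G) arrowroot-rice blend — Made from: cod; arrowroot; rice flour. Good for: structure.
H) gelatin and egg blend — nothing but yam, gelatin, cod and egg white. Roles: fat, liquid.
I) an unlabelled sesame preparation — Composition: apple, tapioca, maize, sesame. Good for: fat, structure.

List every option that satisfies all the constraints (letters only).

A: has rice, so not Whole30-style — no
B: has egg, so not egg-free; has sesame, so not sesame-free — out
C: only fish sauce, shrimp, and carrot; none excluded — valid
D: only anchovy, crab, and beet; none excluded — OK
E: has tahini, so not sesame-free; has coconut, so not coconut-free — no
F: has egg yolk, so not egg-free; has coconut cream, so not coconut-free — out
G: not usable as a fat; has rice flour, so not Whole30-style — reject
H: has egg white, so not egg-free — no
I: has maize, so not Whole30-style; has sesame, so not sesame-free — reject

C, D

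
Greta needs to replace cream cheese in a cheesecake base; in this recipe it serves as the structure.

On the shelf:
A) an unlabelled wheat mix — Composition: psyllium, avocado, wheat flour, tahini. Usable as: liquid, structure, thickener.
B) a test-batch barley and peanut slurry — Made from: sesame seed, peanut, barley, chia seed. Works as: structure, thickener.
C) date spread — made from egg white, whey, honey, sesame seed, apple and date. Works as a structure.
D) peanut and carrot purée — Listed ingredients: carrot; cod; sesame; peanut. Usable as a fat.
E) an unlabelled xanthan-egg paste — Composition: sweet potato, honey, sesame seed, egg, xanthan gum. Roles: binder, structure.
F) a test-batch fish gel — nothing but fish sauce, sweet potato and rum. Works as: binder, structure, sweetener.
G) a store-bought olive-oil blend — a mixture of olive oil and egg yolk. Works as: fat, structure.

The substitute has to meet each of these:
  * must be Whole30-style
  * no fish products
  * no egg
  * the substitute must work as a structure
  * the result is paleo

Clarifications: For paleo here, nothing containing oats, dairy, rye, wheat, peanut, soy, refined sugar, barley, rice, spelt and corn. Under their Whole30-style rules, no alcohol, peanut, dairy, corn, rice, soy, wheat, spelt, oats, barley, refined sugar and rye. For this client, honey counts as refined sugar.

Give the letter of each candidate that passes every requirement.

none

A: has wheat flour, so not paleo; has wheat flour, so not Whole30-style — reject
B: has barley, so not paleo; has barley, so not Whole30-style — out
C: has whey, so not paleo; has whey, so not Whole30-style (and 1 more) — out
D: not usable as a structure; has peanut, so not paleo (and 2 more) — no
E: has honey, so not paleo; has honey, so not Whole30-style (and 1 more) — reject
F: has rum, so not Whole30-style; has fish sauce, so not fish-free — no
G: has egg yolk, so not egg-free — out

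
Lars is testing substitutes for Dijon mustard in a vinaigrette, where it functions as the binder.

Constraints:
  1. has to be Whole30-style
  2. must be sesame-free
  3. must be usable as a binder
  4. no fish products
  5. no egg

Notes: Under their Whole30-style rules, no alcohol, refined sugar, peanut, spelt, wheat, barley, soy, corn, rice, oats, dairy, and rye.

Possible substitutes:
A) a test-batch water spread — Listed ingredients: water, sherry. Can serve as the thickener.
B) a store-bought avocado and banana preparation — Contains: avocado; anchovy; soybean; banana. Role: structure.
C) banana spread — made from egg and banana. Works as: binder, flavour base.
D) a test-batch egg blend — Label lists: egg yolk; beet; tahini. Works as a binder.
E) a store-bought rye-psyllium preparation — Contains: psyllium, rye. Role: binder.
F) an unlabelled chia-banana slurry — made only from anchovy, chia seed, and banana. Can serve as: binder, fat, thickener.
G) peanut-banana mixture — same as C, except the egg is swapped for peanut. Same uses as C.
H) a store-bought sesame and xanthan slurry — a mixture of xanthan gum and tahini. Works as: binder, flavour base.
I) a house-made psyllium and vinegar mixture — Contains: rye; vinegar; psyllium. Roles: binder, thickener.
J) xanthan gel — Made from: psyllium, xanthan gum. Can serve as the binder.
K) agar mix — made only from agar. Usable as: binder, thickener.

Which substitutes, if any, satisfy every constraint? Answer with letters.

A: not usable as a binder; has sherry, so not Whole30-style — no
B: not usable as a binder; has soybean, so not Whole30-style (and 1 more) — no
C: has egg, so not egg-free — out
D: has egg yolk, so not egg-free; has tahini, so not sesame-free — out
E: has rye, so not Whole30-style — no
F: has anchovy, so not fish-free — out
G: has peanut, so not Whole30-style — reject
H: has tahini, so not sesame-free — no
I: has rye, so not Whole30-style — out
J: no sesame, Whole30-style — valid
K: every rule checks out — valid

J, K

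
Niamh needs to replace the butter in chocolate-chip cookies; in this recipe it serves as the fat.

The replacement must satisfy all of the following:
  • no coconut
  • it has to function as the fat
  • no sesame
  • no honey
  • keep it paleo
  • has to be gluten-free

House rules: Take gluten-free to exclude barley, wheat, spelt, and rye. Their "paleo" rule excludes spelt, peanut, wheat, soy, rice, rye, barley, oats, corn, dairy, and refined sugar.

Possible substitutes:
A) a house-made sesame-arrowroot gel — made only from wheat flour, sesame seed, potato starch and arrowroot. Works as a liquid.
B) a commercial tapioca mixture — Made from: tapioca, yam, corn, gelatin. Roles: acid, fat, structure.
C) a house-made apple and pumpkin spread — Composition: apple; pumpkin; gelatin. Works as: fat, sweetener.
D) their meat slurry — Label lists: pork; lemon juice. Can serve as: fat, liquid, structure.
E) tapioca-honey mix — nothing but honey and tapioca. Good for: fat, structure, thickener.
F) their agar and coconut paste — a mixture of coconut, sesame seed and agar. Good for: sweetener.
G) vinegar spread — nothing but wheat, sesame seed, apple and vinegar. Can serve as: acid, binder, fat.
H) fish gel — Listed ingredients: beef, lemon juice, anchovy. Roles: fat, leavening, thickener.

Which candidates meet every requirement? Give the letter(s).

C, D, H

A: not usable as a fat; has wheat flour, so not gluten-free (and 2 more) — reject
B: has corn, so not paleo — no
C: only gelatin, apple and pumpkin; none excluded — OK
D: only pork and lemon juice; none excluded — OK
E: has honey, so not honey-free — no
F: not usable as a fat; has coconut, so not coconut-free (and 1 more) — reject
G: has wheat, so not gluten-free; has wheat, so not paleo (and 1 more) — out
H: works as a fat, no coconut, paleo — OK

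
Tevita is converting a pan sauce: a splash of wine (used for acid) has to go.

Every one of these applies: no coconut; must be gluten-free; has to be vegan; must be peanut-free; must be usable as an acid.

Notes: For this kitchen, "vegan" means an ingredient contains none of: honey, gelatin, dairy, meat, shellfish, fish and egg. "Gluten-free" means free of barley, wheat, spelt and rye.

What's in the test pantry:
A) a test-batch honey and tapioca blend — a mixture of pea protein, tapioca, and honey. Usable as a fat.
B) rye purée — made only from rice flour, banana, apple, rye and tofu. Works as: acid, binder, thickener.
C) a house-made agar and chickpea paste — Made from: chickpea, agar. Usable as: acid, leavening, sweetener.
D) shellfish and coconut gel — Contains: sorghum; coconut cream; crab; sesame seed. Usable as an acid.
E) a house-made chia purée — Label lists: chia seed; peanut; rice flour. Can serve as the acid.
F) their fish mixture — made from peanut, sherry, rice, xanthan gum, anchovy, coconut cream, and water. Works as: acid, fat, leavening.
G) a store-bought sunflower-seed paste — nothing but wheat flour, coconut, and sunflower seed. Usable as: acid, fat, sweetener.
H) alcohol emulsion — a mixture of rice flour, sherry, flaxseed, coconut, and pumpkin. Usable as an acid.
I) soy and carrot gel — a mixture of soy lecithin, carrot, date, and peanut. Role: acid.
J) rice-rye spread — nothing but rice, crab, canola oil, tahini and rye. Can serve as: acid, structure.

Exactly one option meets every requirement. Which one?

A: not usable as an acid; has honey, so not vegan — reject
B: has rye, so not gluten-free — reject
C: nothing on the exclusion list — valid
D: has crab, so not vegan; has coconut cream, so not coconut-free — reject
E: has peanut, so not peanut-free — out
F: has anchovy, so not vegan; has coconut cream, so not coconut-free (and 1 more) — out
G: has wheat flour, so not gluten-free; has coconut, so not coconut-free — out
H: has coconut, so not coconut-free — no
I: has peanut, so not peanut-free — reject
J: has crab, so not vegan; has rye, so not gluten-free — reject

C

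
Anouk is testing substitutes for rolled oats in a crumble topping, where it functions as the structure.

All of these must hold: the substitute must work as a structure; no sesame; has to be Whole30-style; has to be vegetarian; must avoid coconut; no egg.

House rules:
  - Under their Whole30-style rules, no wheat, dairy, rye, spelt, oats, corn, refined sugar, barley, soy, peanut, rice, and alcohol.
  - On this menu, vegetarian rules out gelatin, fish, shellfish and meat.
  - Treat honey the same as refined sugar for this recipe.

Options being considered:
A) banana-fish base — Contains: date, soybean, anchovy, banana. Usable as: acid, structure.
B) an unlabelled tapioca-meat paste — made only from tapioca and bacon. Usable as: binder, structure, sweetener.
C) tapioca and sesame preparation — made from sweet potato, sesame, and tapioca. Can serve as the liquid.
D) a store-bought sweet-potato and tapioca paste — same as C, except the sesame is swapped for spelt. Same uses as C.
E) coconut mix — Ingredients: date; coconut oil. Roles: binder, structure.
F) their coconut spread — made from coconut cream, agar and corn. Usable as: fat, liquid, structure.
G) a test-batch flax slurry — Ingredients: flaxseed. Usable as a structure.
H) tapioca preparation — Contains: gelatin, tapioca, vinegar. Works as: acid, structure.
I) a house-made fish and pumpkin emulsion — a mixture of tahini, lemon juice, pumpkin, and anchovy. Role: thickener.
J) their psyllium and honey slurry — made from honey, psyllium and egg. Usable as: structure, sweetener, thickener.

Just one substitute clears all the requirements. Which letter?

A: has soybean, so not Whole30-style; has anchovy, so not vegetarian — no
B: has bacon, so not vegetarian — reject
C: not usable as a structure; has sesame, so not sesame-free — no
D: not usable as a structure; has spelt, so not Whole30-style — no
E: has coconut oil, so not coconut-free — out
F: has corn, so not Whole30-style; has coconut cream, so not coconut-free — reject
G: only flaxseed; none excluded — OK
H: has gelatin, so not vegetarian — no
I: not usable as a structure; has anchovy, so not vegetarian (and 1 more) — out
J: has honey, so not Whole30-style; has egg, so not egg-free — out

G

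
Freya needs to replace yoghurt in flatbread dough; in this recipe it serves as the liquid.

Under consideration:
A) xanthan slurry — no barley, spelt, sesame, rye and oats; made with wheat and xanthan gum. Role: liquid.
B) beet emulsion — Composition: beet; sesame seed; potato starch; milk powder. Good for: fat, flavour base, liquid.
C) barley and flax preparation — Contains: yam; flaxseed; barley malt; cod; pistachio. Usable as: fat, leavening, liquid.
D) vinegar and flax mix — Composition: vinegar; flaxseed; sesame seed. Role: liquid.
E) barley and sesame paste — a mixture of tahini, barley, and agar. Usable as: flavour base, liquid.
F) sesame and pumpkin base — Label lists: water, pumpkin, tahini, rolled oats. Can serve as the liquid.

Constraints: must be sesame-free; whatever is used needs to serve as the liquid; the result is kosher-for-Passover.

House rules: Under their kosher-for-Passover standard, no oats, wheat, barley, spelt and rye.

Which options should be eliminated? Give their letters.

A: has wheat, so not kosher-for-Passover — reject
B: has sesame seed, so not sesame-free — reject
C: has barley malt, so not kosher-for-Passover — reject
D: has sesame seed, so not sesame-free — out
E: has barley, so not kosher-for-Passover; has tahini, so not sesame-free — out
F: has rolled oats, so not kosher-for-Passover; has tahini, so not sesame-free — out

A, B, C, D, E, F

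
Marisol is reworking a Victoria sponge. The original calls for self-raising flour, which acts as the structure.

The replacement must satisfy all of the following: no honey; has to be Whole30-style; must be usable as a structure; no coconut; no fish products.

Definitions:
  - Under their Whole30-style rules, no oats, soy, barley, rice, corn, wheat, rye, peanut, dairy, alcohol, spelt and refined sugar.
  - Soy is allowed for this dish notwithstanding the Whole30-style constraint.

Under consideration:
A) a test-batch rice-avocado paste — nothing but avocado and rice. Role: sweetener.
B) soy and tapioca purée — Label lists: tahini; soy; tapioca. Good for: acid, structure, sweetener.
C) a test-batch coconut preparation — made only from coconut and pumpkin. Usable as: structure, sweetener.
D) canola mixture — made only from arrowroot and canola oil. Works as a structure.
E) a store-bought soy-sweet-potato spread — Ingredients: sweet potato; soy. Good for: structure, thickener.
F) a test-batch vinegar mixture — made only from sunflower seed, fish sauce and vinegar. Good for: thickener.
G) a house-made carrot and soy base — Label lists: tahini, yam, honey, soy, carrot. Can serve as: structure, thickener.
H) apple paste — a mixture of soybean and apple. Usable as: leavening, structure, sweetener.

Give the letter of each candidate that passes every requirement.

B, D, E, H

A: not usable as a structure; has rice, so not Whole30-style — reject
B: soy is permitted under the Whole30-style carve-out; nothing else excluded — OK
C: has coconut, so not coconut-free — no
D: every rule checks out — OK
E: soy is permitted under the Whole30-style carve-out; nothing else excluded — valid
F: not usable as a structure; has fish sauce, so not fish-free — out
G: has honey, so not honey-free — no
H: soy is permitted under the Whole30-style carve-out; nothing else excluded — valid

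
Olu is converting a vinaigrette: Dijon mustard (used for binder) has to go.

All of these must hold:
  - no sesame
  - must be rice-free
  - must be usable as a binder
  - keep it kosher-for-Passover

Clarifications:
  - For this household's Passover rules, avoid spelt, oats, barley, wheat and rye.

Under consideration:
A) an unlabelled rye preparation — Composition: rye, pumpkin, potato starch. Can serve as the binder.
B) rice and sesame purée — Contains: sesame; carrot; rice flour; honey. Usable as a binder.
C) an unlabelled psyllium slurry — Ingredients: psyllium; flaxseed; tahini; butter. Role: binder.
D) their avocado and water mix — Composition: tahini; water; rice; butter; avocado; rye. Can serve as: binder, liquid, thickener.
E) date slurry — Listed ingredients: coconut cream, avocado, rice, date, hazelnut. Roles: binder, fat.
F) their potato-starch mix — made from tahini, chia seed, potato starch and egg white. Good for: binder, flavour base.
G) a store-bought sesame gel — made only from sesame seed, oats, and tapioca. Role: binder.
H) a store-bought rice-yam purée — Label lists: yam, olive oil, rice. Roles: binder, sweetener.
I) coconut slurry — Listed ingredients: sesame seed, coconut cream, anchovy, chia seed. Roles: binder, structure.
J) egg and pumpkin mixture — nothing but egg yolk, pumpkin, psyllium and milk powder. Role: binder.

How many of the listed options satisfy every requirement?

A: has rye, so not kosher-for-Passover — no
B: has rice flour, so not rice-free; has sesame, so not sesame-free — out
C: has tahini, so not sesame-free — out
D: has rye, so not kosher-for-Passover; has rice, so not rice-free (and 1 more) — reject
E: has rice, so not rice-free — reject
F: has tahini, so not sesame-free — out
G: has oats, so not kosher-for-Passover; has sesame seed, so not sesame-free — no
H: has rice, so not rice-free — no
I: has sesame seed, so not sesame-free — out
J: nothing on the exclusion list — valid

1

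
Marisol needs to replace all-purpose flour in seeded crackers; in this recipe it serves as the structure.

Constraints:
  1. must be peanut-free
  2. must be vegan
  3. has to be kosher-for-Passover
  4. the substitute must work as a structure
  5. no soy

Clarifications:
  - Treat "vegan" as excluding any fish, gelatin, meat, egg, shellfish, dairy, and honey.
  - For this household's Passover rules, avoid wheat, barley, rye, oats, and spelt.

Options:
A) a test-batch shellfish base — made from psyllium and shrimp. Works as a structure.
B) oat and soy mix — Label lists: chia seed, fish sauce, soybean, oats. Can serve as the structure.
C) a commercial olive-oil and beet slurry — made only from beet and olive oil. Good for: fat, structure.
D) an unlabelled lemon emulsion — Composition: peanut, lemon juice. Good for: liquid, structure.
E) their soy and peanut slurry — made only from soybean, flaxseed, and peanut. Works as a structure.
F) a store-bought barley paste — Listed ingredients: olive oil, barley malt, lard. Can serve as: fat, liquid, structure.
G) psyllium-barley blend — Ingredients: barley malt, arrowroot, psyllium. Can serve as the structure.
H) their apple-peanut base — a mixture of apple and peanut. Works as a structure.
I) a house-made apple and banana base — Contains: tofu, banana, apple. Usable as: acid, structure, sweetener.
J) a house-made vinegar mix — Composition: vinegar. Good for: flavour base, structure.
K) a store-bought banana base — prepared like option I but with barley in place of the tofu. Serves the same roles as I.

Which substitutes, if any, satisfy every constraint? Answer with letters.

C, J

A: has shrimp, so not vegan — out
B: has fish sauce, so not vegan; has oats, so not kosher-for-Passover (and 1 more) — no
C: only beet and olive oil; none excluded — OK
D: has peanut, so not peanut-free — no
E: has peanut, so not peanut-free; has soybean, so not soy-free — no
F: has lard, so not vegan; has barley malt, so not kosher-for-Passover — no
G: has barley malt, so not kosher-for-Passover — out
H: has peanut, so not peanut-free — no
I: has tofu, so not soy-free — reject
J: works as a structure, no peanut, vegan — OK
K: has barley, so not kosher-for-Passover — no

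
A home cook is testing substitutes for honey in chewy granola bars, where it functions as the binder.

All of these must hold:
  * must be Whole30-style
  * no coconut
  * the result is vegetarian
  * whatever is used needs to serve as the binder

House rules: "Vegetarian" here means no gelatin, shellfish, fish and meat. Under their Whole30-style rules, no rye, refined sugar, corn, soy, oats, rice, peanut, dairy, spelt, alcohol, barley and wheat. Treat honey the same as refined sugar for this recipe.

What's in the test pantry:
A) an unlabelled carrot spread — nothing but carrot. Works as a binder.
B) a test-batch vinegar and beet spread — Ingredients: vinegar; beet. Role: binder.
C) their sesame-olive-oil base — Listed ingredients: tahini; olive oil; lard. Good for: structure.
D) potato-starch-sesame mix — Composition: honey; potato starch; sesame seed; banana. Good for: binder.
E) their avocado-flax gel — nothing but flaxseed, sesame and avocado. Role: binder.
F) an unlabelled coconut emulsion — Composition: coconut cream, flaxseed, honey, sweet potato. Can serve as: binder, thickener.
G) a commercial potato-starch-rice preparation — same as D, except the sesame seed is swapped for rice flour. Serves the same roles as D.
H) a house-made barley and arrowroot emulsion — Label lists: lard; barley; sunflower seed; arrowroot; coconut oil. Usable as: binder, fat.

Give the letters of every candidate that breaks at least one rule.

C, D, F, G, H

A: only carrot; none excluded — keep
B: all constraints satisfied — OK
C: not usable as a binder; has lard, so not vegetarian — no
D: has honey, so not Whole30-style — no
E: only sesame, flaxseed, and avocado; none excluded — OK
F: has honey, so not Whole30-style; has coconut cream, so not coconut-free — out
G: has honey, so not Whole30-style — out
H: has lard, so not vegetarian; has barley, so not Whole30-style (and 1 more) — no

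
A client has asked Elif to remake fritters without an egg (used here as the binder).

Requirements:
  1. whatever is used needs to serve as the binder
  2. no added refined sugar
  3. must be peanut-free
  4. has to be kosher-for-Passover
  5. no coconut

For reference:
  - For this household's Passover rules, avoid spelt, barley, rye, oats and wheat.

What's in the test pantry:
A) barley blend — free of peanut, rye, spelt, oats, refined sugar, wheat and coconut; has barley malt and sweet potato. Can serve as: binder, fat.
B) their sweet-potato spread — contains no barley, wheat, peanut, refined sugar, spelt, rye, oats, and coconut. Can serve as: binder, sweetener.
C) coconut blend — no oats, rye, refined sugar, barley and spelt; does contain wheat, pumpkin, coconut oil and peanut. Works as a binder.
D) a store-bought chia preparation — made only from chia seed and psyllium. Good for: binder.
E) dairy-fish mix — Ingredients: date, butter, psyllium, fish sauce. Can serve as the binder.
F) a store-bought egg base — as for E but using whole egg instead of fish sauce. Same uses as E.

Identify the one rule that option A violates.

kosher-for-Passover

usable as a binder: satisfied
kosher-for-Passover: has barley malt — fails
peanut-free: satisfied
coconut-free: satisfied
no-added-sugar: satisfied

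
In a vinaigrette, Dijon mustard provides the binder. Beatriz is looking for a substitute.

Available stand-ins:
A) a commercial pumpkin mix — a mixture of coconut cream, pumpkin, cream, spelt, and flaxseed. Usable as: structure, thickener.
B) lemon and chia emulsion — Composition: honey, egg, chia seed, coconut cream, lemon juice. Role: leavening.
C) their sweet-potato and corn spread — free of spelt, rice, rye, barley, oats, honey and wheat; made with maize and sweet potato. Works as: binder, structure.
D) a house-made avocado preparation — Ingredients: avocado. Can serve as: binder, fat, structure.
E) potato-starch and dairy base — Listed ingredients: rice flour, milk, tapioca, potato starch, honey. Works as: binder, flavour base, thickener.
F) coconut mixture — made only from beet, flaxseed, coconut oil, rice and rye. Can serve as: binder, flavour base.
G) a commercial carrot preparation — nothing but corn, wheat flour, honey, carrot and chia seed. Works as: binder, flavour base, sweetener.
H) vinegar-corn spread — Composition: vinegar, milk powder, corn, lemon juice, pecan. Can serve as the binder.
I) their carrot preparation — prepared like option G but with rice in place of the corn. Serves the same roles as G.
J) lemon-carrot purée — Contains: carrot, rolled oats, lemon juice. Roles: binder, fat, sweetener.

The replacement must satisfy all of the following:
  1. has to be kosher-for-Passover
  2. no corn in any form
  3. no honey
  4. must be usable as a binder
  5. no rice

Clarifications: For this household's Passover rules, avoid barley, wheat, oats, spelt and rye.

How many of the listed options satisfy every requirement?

1

A: not usable as a binder; has spelt, so not kosher-for-Passover — reject
B: not usable as a binder; has honey, so not honey-free — no
C: has maize, so not corn-free — no
D: every rule checks out — OK
E: has honey, so not honey-free; has rice flour, so not rice-free — out
F: has rye, so not kosher-for-Passover; has rice, so not rice-free — reject
G: has wheat flour, so not kosher-for-Passover; has honey, so not honey-free (and 1 more) — reject
H: has corn, so not corn-free — reject
I: has wheat flour, so not kosher-for-Passover; has honey, so not honey-free (and 1 more) — reject
J: has rolled oats, so not kosher-for-Passover — no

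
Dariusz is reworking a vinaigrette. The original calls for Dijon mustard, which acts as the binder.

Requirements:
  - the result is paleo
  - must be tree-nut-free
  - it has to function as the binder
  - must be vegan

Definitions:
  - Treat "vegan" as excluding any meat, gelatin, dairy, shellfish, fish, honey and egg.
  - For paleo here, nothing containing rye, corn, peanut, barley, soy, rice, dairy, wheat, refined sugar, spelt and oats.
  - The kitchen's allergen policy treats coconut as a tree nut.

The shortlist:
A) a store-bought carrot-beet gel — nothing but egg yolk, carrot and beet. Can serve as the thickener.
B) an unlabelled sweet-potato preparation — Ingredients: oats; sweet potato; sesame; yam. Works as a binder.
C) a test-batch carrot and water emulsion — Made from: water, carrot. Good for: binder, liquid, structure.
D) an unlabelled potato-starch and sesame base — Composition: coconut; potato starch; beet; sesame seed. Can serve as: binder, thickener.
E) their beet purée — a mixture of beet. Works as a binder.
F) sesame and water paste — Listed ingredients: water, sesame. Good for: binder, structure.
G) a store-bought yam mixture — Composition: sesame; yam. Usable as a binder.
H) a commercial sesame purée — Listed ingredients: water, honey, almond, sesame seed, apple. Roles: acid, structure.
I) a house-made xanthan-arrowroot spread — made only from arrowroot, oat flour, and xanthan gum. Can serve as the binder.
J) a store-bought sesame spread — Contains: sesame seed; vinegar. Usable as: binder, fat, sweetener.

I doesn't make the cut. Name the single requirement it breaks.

paleo

usable as a binder: satisfied
vegan: satisfied
paleo: has oat flour — fails
tree-nut-free: satisfied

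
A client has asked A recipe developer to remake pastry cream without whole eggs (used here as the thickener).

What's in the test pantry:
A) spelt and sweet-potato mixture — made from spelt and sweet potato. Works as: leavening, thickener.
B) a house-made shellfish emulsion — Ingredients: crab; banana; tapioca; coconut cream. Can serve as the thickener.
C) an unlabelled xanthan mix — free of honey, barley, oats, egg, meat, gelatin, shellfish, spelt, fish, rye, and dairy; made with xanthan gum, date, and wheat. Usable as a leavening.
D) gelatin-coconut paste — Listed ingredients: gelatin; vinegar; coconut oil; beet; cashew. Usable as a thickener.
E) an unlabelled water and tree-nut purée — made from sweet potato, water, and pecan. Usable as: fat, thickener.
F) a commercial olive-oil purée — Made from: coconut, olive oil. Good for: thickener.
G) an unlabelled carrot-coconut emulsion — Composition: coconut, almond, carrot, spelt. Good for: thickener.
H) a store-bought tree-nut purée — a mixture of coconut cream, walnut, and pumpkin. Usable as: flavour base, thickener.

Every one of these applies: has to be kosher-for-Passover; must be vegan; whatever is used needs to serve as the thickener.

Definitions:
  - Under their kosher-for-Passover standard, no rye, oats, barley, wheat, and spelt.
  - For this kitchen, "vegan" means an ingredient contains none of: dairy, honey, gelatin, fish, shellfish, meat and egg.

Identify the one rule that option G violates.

usable as a thickener: satisfied
kosher-for-Passover: has spelt — fails
vegan: satisfied

kosher-for-Passover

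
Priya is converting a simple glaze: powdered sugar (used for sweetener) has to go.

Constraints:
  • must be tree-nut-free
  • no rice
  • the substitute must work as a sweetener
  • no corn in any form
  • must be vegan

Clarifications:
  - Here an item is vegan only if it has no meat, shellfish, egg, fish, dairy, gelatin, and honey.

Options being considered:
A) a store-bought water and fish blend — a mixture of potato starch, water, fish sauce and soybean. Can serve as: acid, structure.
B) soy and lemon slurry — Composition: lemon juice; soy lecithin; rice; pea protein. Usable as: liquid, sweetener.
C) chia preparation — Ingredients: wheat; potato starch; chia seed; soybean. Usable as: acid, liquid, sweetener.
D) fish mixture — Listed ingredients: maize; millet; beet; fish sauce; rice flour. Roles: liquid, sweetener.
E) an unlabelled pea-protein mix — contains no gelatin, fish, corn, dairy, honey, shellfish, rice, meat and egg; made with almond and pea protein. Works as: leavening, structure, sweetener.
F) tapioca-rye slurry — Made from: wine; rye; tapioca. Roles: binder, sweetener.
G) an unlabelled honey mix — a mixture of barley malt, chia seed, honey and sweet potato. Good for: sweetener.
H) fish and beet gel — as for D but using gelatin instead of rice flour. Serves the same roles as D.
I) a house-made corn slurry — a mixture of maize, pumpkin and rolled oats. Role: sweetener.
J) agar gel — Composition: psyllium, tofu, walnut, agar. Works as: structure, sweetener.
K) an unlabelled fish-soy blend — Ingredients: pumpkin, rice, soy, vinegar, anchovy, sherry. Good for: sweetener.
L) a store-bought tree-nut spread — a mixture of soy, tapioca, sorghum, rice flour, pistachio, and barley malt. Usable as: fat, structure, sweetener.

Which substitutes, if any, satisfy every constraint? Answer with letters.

A: not usable as a sweetener; has fish sauce, so not vegan — out
B: has rice, so not rice-free — no
C: no corn, no tree nuts — OK
D: has fish sauce, so not vegan; has rice flour, so not rice-free (and 1 more) — no
E: has almond, so not tree-nut-free — out
F: only wine, rye and tapioca; none excluded — keep
G: has honey, so not vegan — out
H: has fish sauce, so not vegan; has maize, so not corn-free — no
I: has maize, so not corn-free — no
J: has walnut, so not tree-nut-free — no
K: has anchovy, so not vegan; has rice, so not rice-free — no
L: has rice flour, so not rice-free; has pistachio, so not tree-nut-free — out

C, F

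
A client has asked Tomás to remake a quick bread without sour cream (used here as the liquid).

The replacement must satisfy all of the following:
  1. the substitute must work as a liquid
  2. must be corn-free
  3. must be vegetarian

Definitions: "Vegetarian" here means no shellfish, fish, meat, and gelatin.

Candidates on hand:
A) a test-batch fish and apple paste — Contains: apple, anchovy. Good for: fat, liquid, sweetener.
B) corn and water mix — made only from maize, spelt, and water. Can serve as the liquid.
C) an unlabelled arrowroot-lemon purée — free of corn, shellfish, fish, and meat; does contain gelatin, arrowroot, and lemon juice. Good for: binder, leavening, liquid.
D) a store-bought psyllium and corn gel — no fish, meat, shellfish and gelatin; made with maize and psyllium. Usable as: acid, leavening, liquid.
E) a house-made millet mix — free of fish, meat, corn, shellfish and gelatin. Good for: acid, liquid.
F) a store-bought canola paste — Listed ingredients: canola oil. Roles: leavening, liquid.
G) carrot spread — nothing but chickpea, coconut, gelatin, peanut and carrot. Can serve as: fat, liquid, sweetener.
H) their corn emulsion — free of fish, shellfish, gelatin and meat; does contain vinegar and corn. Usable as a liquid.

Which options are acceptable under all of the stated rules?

E, F

A: has anchovy, so not vegetarian — no
B: has maize, so not corn-free — reject
C: has gelatin, so not vegetarian — no
D: has maize, so not corn-free — no
E: all constraints satisfied — OK
F: works as a liquid, vegetarian, no corn — OK
G: has gelatin, so not vegetarian — reject
H: has corn, so not corn-free — no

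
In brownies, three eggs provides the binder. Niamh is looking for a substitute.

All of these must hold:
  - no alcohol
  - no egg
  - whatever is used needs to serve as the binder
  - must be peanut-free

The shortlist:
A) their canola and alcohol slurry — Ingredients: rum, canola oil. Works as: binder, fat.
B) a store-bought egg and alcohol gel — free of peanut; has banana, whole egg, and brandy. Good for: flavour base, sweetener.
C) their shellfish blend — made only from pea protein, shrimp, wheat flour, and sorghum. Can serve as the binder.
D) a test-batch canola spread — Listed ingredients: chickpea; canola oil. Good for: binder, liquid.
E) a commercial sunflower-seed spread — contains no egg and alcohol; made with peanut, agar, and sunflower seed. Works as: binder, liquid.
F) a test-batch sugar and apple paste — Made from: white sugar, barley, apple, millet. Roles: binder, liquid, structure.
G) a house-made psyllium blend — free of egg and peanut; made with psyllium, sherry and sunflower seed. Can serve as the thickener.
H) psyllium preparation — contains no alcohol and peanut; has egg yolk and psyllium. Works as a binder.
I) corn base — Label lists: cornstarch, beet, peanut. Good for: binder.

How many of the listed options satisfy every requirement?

A: has rum, so not alcohol-free — reject
B: not usable as a binder; has brandy, so not alcohol-free (and 1 more) — reject
C: shrimp and wheat flour etc. — none of it excluded — keep
D: no peanut, no alcohol — keep
E: has peanut, so not peanut-free — reject
F: barley and white sugar etc. — none of it excluded — OK
G: not usable as a binder; has sherry, so not alcohol-free — no
H: has egg yolk, so not egg-free — out
I: has peanut, so not peanut-free — out

3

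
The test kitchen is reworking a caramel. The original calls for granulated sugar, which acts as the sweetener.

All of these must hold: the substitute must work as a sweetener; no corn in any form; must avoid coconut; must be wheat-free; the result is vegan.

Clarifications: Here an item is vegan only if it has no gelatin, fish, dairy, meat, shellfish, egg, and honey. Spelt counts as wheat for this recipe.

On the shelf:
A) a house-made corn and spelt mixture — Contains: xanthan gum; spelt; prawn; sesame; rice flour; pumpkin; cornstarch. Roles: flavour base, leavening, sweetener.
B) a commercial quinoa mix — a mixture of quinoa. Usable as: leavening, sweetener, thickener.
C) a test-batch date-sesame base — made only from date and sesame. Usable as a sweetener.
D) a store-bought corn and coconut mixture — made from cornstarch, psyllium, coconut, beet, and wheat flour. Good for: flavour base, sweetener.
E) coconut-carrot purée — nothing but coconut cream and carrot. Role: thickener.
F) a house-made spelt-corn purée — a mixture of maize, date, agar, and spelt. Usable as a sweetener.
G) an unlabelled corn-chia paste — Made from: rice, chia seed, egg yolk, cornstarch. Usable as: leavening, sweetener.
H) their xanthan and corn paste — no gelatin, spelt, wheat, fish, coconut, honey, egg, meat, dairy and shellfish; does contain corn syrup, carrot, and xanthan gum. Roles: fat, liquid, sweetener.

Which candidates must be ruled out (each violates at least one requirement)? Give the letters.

A: has prawn, so not vegan; has cornstarch, so not corn-free (and 1 more) — reject
B: only quinoa; none excluded — valid
C: only sesame and date; none excluded — keep
D: has cornstarch, so not corn-free; has coconut, so not coconut-free (and 1 more) — reject
E: not usable as a sweetener; has coconut cream, so not coconut-free — no
F: has maize, so not corn-free; has spelt, so not wheat-free — reject
G: has egg yolk, so not vegan; has cornstarch, so not corn-free — no
H: has corn syrup, so not corn-free — no

A, D, E, F, G, H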